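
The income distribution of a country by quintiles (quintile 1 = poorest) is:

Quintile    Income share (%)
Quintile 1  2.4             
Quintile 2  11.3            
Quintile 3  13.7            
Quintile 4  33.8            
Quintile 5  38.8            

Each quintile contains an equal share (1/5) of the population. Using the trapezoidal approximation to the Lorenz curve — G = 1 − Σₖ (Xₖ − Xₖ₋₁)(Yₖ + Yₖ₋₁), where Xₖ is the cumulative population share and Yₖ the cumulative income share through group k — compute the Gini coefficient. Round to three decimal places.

0.381

Cumulative income shares Yₖ: 0.0240, 0.1370, 0.2740, 0.6120, 1.0000
Σ (Xₖ−Xₖ₋₁)(Yₖ+Yₖ₋₁) = (1/5)(0.0240+0.0000) + (1/5)(0.1370+0.0240) + (1/5)(0.2740+0.1370) + (1/5)(0.6120+0.2740) + (1/5)(1.0000+0.6120)
  = 0.0048 + 0.0322 + 0.0822 + 0.1772 + 0.3224 = 0.6188
G = 1 − 0.6188 = 0.3812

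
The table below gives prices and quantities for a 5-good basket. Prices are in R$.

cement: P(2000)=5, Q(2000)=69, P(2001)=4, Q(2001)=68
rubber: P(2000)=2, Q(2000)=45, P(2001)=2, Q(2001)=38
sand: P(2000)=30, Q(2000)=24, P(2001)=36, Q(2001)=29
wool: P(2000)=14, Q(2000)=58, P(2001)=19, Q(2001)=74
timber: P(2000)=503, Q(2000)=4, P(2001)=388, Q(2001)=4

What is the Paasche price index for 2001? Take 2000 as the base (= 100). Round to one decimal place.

100.4

Paasche price index uses current-period quantities as weights.
ΣP(2001)·Q(2001) = 4×68 + 2×38 + 36×29 + 19×74 + 388×4 = 272 + 76 + 1044 + 1406 + 1552 = 4350
ΣP(2000)·Q(2001) = 5×68 + 2×38 + 30×29 + 14×74 + 503×4 = 340 + 76 + 870 + 1036 + 2012 = 4334
Index = 4350 / 4334 × 100 = 100.3692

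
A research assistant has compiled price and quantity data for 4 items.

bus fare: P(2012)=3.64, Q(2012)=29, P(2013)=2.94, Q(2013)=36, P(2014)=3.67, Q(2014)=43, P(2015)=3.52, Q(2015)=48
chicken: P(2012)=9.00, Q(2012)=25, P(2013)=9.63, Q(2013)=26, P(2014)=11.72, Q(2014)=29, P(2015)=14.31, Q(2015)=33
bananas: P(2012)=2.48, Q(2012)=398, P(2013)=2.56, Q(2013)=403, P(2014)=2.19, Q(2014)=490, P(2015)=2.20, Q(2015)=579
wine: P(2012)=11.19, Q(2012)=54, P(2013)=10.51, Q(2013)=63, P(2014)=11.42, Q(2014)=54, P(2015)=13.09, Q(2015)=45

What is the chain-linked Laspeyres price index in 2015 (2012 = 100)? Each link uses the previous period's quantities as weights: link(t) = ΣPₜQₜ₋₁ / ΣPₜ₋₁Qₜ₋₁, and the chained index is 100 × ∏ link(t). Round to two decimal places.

Link 2012→2013:
ΣP(2013)Q(2012) = 2.94×29 + 9.63×25 + 2.56×398 + 10.51×54 = 85.26 + 240.75 + 1018.88 + 567.54 = 1912.43
ΣP(2012)Q(2012) = 3.64×29 + 9.00×25 + 2.48×398 + 11.19×54 = 105.56 + 225 + 987.04 + 604.26 = 1921.86
link = 1912.43/1921.86 = 0.995093
Link 2013→2014:
ΣP(2014)Q(2013) = 3.67×36 + 11.72×26 + 2.19×403 + 11.42×63 = 132.12 + 304.72 + 882.57 + 719.46 = 2038.87
ΣP(2013)Q(2013) = 2.94×36 + 9.63×26 + 2.56×403 + 10.51×63 = 105.84 + 250.38 + 1031.68 + 662.13 = 2050.03
link = 2038.87/2050.03 = 0.994556
Link 2014→2015:
ΣP(2015)Q(2014) = 3.52×43 + 14.31×29 + 2.20×490 + 13.09×54 = 151.36 + 414.99 + 1078 + 706.86 = 2351.21
ΣP(2014)Q(2014) = 3.67×43 + 11.72×29 + 2.19×490 + 11.42×54 = 157.81 + 339.88 + 1073.1 + 616.68 = 2187.47
link = 2351.21/2187.47 = 1.074854
Chained index = 100 × 0.995093 × 0.994556 × 1.074854 = 106.3757

106.38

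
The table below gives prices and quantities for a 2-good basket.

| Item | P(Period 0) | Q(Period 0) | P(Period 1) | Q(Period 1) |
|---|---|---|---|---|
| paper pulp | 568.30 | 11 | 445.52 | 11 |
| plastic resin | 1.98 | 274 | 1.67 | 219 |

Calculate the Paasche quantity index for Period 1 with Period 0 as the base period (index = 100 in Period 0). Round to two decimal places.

98.29

Paasche quantity index uses current-period prices as weights.
ΣP(Period 1)·Q(Period 1) = 445.52×11 + 1.67×219 = 4900.72 + 365.73 = 5266.45
ΣP(Period 1)·Q(Period 0) = 445.52×11 + 1.67×274 = 4900.72 + 457.58 = 5358.3
Index = 5266.45 / 5358.3 × 100 = 98.2858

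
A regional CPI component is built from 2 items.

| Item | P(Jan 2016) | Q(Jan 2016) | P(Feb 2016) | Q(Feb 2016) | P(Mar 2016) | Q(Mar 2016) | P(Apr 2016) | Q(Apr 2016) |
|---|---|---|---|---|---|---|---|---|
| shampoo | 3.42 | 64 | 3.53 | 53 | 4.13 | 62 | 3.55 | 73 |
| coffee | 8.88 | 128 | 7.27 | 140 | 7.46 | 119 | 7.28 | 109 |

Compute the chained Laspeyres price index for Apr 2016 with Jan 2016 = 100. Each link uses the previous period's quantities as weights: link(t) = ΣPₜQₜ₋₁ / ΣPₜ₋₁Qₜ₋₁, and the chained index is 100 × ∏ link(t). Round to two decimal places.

84.96

Link Jan 2016→Feb 2016:
ΣP(Feb 2016)Q(Jan 2016) = 3.53×64 + 7.27×128 = 225.92 + 930.56 = 1156.48
ΣP(Jan 2016)Q(Jan 2016) = 3.42×64 + 8.88×128 = 218.88 + 1136.64 = 1355.52
link = 1156.48/1355.52 = 0.853163
Link Feb 2016→Mar 2016:
ΣP(Mar 2016)Q(Feb 2016) = 4.13×53 + 7.46×140 = 218.89 + 1044.4 = 1263.29
ΣP(Feb 2016)Q(Feb 2016) = 3.53×53 + 7.27×140 = 187.09 + 1017.8 = 1204.89
link = 1263.29/1204.89 = 1.048469
Link Mar 2016→Apr 2016:
ΣP(Apr 2016)Q(Mar 2016) = 3.55×62 + 7.28×119 = 220.1 + 866.32 = 1086.42
ΣP(Mar 2016)Q(Mar 2016) = 4.13×62 + 7.46×119 = 256.06 + 887.74 = 1143.8
link = 1086.42/1143.8 = 0.949834
Chained index = 100 × 0.853163 × 1.048469 × 0.949834 = 84.9641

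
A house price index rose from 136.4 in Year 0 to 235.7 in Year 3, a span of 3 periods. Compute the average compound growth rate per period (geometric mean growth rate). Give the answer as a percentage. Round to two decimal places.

20.00%

Growth factor = (235.7/136.4)^(1/3) = (1.728006)^(1/3) = 1.200001
Growth rate = 1.200001 − 1 = 0.200001 = 20.0001%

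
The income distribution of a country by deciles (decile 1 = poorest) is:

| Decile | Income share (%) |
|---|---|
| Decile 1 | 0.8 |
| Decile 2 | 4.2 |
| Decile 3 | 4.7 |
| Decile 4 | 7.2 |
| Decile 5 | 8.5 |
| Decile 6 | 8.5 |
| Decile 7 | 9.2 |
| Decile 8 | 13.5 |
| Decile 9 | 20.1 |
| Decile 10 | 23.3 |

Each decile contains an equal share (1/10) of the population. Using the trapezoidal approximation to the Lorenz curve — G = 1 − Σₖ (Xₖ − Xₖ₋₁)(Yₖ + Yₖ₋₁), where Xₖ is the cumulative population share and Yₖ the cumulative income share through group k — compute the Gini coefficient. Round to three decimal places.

0.364

Cumulative income shares Yₖ: 0.0080, 0.0500, 0.0970, 0.1690, 0.2540, 0.3390, 0.4310, 0.5660, 0.7670, 1.0000
Σ (Xₖ−Xₖ₋₁)(Yₖ+Yₖ₋₁) = (1/10)(0.0080+0.0000) + (1/10)(0.0500+0.0080) + (1/10)(0.0970+0.0500) + (1/10)(0.1690+0.0970) + (1/10)(0.2540+0.1690) + (1/10)(0.3390+0.2540) + (1/10)(0.4310+0.3390) + (1/10)(0.5660+0.4310) + (1/10)(0.7670+0.5660) + (1/10)(1.0000+0.7670)
  = 0.0008 + 0.0058 + 0.0147 + 0.0266 + 0.0423 + 0.0593 + 0.0770 + 0.0997 + 0.1333 + 0.1767 = 0.6362
G = 1 − 0.6362 = 0.3638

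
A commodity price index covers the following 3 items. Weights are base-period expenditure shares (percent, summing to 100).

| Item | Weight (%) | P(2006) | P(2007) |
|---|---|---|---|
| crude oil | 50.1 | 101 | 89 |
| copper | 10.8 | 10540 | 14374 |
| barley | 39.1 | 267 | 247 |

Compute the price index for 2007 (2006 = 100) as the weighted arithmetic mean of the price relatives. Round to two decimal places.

crude oil: 50.1 × (89/101) = 50.1 × 0.881188 = 44.1475
copper: 10.8 × (14374/10540) = 10.8 × 1.363757 = 14.7286
barley: 39.1 × (247/267) = 39.1 × 0.925094 = 36.1712
Index = Σ wᵢ·(p₁ᵢ/p₀ᵢ) = 44.1475 + 14.7286 + 36.1712 = 95.0473

95.05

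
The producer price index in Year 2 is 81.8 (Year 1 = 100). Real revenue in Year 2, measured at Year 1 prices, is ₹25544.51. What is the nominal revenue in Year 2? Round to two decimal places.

20895.41

Nominal = Real × (Index/100) = 25544.51 × (81.8/100)
        = 25544.51 × 0.818 = 20895.4092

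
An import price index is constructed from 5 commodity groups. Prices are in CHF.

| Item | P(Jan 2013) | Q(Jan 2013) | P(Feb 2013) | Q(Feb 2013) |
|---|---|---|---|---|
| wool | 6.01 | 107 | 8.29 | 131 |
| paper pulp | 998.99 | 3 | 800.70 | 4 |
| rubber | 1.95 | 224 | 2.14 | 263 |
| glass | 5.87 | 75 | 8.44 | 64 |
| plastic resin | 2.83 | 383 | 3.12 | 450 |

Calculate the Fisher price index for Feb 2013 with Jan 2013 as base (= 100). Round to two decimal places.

Laspeyres component (base-period weights):
ΣP(Feb 2013)Q(Jan 2013) = 8.29×107 + 800.70×3 + 2.14×224 + 8.44×75 + 3.12×383 = 887.03 + 2402.1 + 479.36 + 633 + 1194.96 = 5596.45
ΣP(Jan 2013)Q(Jan 2013) = 6.01×107 + 998.99×3 + 1.95×224 + 5.87×75 + 2.83×383 = 643.07 + 2996.97 + 436.8 + 440.25 + 1083.89 = 5600.98
L = 5596.45 / 5600.98 × 100 = 99.9191
Paasche component (current-period weights):
ΣP(Feb 2013)Q(Feb 2013) = 8.29×131 + 800.70×4 + 2.14×263 + 8.44×64 + 3.12×450 = 1085.99 + 3202.8 + 562.82 + 540.16 + 1404 = 6795.77
ΣP(Jan 2013)Q(Feb 2013) = 6.01×131 + 998.99×4 + 1.95×263 + 5.87×64 + 2.83×450 = 787.31 + 3995.96 + 512.85 + 375.68 + 1273.5 = 6945.3
P = 6795.77 / 6945.3 × 100 = 97.8470
Fisher = √(L × P) = √(99.9191 × 97.8470) = 98.8776

98.88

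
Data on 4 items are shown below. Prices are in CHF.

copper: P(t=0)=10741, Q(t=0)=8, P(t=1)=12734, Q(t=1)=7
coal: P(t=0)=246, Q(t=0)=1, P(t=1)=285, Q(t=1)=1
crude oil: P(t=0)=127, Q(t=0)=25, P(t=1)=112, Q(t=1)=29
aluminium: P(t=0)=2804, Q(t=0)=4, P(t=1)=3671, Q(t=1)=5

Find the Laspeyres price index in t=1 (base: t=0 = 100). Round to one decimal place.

119.0

Laspeyres price index uses base-period quantities as weights.
ΣP(t=1)·Q(t=0) = 12734×8 + 285×1 + 112×25 + 3671×4 = 101872 + 285 + 2800 + 14684 = 119641
ΣP(t=0)·Q(t=0) = 10741×8 + 246×1 + 127×25 + 2804×4 = 85928 + 246 + 3175 + 11216 = 100565
Index = 119641 / 100565 × 100 = 118.9688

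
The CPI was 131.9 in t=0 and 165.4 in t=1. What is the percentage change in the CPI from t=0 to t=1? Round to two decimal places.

25.40%

Change = (165.4 − 131.9) / 131.9 × 100
       = 33.5 / 131.9 × 100 = 25.3980%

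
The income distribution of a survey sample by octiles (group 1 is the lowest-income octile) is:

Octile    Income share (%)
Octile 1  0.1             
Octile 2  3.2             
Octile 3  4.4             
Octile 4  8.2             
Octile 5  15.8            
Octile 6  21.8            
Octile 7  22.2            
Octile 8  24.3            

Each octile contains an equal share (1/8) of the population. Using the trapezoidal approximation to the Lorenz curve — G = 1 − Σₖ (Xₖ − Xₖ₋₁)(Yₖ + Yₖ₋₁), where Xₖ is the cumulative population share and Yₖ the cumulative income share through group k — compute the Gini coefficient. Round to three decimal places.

Cumulative income shares Yₖ: 0.0010, 0.0330, 0.0770, 0.1590, 0.3170, 0.5350, 0.7570, 1.0000
Σ (Xₖ−Xₖ₋₁)(Yₖ+Yₖ₋₁) = (1/8)(0.0010+0.0000) + (1/8)(0.0330+0.0010) + (1/8)(0.0770+0.0330) + (1/8)(0.1590+0.0770) + (1/8)(0.3170+0.1590) + (1/8)(0.5350+0.3170) + (1/8)(0.7570+0.5350) + (1/8)(1.0000+0.7570)
  = 0.0001 + 0.0043 + 0.0138 + 0.0295 + 0.0595 + 0.1065 + 0.1615 + 0.2196 = 0.5948
G = 1 − 0.5948 = 0.4052

0.405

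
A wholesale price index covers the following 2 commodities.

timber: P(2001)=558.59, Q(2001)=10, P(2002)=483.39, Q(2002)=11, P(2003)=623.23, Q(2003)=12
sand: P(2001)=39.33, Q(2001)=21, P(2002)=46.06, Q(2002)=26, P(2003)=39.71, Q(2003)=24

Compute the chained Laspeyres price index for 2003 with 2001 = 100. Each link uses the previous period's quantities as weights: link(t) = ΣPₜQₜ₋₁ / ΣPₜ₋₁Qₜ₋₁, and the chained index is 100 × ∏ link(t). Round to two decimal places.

Link 2001→2002:
ΣP(2002)Q(2001) = 483.39×10 + 46.06×21 = 4833.9 + 967.26 = 5801.16
ΣP(2001)Q(2001) = 558.59×10 + 39.33×21 = 5585.9 + 825.93 = 6411.83
link = 5801.16/6411.83 = 0.904759
Link 2002→2003:
ΣP(2003)Q(2002) = 623.23×11 + 39.71×26 = 6855.53 + 1032.46 = 7887.99
ΣP(2002)Q(2002) = 483.39×11 + 46.06×26 = 5317.29 + 1197.56 = 6514.85
link = 7887.99/6514.85 = 1.210771
Chained index = 100 × 0.904759 × 1.210771 = 109.5456

109.55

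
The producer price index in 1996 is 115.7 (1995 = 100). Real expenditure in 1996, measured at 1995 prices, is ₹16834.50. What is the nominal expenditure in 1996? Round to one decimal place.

19477.5

Nominal = Real × (Index/100) = 16834.50 × (115.7/100)
        = 16834.50 × 1.157 = 19477.5165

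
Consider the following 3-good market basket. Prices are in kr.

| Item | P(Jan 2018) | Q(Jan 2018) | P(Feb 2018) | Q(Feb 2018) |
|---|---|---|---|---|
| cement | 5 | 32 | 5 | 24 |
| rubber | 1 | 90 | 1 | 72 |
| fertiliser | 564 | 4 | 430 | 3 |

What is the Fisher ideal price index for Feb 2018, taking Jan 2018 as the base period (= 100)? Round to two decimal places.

78.64

Laspeyres component (base-period weights):
ΣP(Feb 2018)Q(Jan 2018) = 5×32 + 1×90 + 430×4 = 160 + 90 + 1720 = 1970
ΣP(Jan 2018)Q(Jan 2018) = 5×32 + 1×90 + 564×4 = 160 + 90 + 2256 = 2506
L = 1970 / 2506 × 100 = 78.6113
Paasche component (current-period weights):
ΣP(Feb 2018)Q(Feb 2018) = 5×24 + 1×72 + 430×3 = 120 + 72 + 1290 = 1482
ΣP(Jan 2018)Q(Feb 2018) = 5×24 + 1×72 + 564×3 = 120 + 72 + 1692 = 1884
P = 1482 / 1884 × 100 = 78.6624
Fisher = √(L × P) = √(78.6113 × 78.6624) = 78.6369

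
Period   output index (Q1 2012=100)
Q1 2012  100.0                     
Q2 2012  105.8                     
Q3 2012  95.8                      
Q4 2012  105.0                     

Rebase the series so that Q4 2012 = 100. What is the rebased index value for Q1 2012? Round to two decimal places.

95.24

Rebased(Q1 2012) = 100.0 / 105.0 × 100 = 95.2381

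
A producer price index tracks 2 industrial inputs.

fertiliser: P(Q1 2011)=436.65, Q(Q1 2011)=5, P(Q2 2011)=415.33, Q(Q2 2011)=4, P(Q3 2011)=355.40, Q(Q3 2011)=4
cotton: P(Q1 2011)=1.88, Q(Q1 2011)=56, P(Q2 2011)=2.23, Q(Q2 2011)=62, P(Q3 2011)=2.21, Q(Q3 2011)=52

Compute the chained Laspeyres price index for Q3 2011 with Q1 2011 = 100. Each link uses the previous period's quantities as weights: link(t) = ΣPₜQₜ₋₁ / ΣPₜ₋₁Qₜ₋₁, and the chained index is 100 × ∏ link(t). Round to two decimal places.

83.32

Link Q1 2011→Q2 2011:
ΣP(Q2 2011)Q(Q1 2011) = 415.33×5 + 2.23×56 = 2076.65 + 124.88 = 2201.53
ΣP(Q1 2011)Q(Q1 2011) = 436.65×5 + 1.88×56 = 2183.25 + 105.28 = 2288.53
link = 2201.53/2288.53 = 0.961984
Link Q2 2011→Q3 2011:
ΣP(Q3 2011)Q(Q2 2011) = 355.40×4 + 2.21×62 = 1421.6 + 137.02 = 1558.62
ΣP(Q2 2011)Q(Q2 2011) = 415.33×4 + 2.23×62 = 1661.32 + 138.26 = 1799.58
link = 1558.62/1799.58 = 0.866102
Chained index = 100 × 0.961984 × 0.866102 = 83.3177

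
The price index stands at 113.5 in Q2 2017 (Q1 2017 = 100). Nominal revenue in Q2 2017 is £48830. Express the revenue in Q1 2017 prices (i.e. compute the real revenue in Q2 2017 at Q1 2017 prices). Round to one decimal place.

Real = Nominal ÷ (Index/100) = 48830 ÷ (113.5/100)
     = 48830 ÷ 1.135 = 43022.0264

43022.0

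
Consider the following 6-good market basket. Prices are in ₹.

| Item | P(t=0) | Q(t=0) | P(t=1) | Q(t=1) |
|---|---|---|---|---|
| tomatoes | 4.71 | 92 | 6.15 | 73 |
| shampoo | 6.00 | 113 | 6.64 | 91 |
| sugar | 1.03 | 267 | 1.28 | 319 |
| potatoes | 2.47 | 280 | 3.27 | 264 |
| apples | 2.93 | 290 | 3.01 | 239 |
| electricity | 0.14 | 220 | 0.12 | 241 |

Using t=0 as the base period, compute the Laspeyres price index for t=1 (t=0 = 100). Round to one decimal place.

Laspeyres price index uses base-period quantities as weights.
ΣP(t=1)·Q(t=0) = 6.15×92 + 6.64×113 + 1.28×267 + 3.27×280 + 3.01×290 + 0.12×220 = 565.8 + 750.32 + 341.76 + 915.6 + 872.9 + 26.4 = 3472.78
ΣP(t=0)·Q(t=0) = 4.71×92 + 6.00×113 + 1.03×267 + 2.47×280 + 2.93×290 + 0.14×220 = 433.32 + 678 + 275.01 + 691.6 + 849.7 + 30.8 = 2958.43
Index = 3472.78 / 2958.43 × 100 = 117.3859

117.4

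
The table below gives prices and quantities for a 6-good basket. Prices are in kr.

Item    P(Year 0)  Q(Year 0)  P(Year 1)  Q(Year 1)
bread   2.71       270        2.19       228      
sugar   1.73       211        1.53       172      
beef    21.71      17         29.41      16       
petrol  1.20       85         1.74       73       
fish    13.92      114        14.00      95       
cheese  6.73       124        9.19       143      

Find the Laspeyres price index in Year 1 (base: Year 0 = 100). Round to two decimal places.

107.73

Laspeyres price index uses base-period quantities as weights.
ΣP(Year 1)·Q(Year 0) = 2.19×270 + 1.53×211 + 29.41×17 + 1.74×85 + 14.00×114 + 9.19×124 = 591.3 + 322.83 + 499.97 + 147.9 + 1596 + 1139.56 = 4297.56
ΣP(Year 0)·Q(Year 0) = 2.71×270 + 1.73×211 + 21.71×17 + 1.20×85 + 13.92×114 + 6.73×124 = 731.7 + 365.03 + 369.07 + 102 + 1586.88 + 834.52 = 3989.2
Index = 4297.56 / 3989.2 × 100 = 107.7299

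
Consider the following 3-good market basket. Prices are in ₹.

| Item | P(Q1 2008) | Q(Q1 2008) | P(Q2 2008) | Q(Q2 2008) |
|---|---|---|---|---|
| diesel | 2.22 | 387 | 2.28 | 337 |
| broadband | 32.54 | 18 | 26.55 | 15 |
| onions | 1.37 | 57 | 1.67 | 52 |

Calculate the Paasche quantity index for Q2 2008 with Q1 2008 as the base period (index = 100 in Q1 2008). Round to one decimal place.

86.1

Paasche quantity index uses current-period prices as weights.
ΣP(Q2 2008)·Q(Q2 2008) = 2.28×337 + 26.55×15 + 1.67×52 = 768.36 + 398.25 + 86.84 = 1253.45
ΣP(Q2 2008)·Q(Q1 2008) = 2.28×387 + 26.55×18 + 1.67×57 = 882.36 + 477.9 + 95.19 = 1455.45
Index = 1253.45 / 1455.45 × 100 = 86.1211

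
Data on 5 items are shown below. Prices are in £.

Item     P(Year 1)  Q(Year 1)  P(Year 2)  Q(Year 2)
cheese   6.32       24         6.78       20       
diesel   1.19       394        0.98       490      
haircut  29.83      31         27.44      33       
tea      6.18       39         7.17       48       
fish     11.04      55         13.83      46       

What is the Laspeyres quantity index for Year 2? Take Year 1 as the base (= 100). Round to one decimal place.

104.4

Laspeyres quantity index uses base-period prices as weights.
ΣP(Year 1)·Q(Year 2) = 6.32×20 + 1.19×490 + 29.83×33 + 6.18×48 + 11.04×46 = 126.4 + 583.1 + 984.39 + 296.64 + 507.84 = 2498.37
ΣP(Year 1)·Q(Year 1) = 6.32×24 + 1.19×394 + 29.83×31 + 6.18×39 + 11.04×55 = 151.68 + 468.86 + 924.73 + 241.02 + 607.2 = 2393.49
Index = 2498.37 / 2393.49 × 100 = 104.3819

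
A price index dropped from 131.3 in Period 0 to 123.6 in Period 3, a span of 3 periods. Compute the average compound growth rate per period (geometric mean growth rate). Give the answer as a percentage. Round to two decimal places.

Growth factor = (123.6/131.3)^(1/3) = (0.941356)^(1/3) = 0.980057
Growth rate = 0.980057 − 1 = -0.019943 = -1.9943%

-1.99%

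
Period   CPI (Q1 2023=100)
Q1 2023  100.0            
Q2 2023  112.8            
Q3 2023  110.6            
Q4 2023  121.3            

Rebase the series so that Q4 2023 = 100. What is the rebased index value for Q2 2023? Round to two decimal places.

Rebased(Q2 2023) = 112.8 / 121.3 × 100 = 92.9926

92.99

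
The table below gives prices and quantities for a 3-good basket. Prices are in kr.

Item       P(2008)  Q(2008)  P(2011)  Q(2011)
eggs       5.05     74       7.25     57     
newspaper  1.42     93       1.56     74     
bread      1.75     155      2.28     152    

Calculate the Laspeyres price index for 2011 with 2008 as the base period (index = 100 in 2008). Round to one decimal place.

Laspeyres price index uses base-period quantities as weights.
ΣP(2011)·Q(2008) = 7.25×74 + 1.56×93 + 2.28×155 = 536.5 + 145.08 + 353.4 = 1034.98
ΣP(2008)·Q(2008) = 5.05×74 + 1.42×93 + 1.75×155 = 373.7 + 132.06 + 271.25 = 777.01
Index = 1034.98 / 777.01 × 100 = 133.2003

133.2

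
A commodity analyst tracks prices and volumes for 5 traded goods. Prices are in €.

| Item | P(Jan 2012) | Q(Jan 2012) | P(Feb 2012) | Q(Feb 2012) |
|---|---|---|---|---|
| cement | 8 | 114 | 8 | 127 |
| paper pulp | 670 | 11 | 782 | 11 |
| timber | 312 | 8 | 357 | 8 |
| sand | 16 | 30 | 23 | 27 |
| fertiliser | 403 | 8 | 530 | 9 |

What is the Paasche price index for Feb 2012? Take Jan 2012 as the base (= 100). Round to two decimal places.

Paasche price index uses current-period quantities as weights.
ΣP(Feb 2012)·Q(Feb 2012) = 8×127 + 782×11 + 357×8 + 23×27 + 530×9 = 1016 + 8602 + 2856 + 621 + 4770 = 17865
ΣP(Jan 2012)·Q(Feb 2012) = 8×127 + 670×11 + 312×8 + 16×27 + 403×9 = 1016 + 7370 + 2496 + 432 + 3627 = 14941
Index = 17865 / 14941 × 100 = 119.5703

119.57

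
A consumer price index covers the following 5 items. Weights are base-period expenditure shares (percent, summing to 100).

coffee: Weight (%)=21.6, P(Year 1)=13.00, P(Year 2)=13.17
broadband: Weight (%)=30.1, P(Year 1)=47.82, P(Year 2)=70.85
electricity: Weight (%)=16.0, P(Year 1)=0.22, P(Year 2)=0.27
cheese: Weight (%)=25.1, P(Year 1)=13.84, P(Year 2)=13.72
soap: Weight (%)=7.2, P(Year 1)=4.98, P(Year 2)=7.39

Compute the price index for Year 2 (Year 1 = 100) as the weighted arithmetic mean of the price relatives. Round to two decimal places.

coffee: 21.6 × (13.17/13.00) = 21.6 × 1.013077 = 21.8825
broadband: 30.1 × (70.85/47.82) = 30.1 × 1.481598 = 44.5961
electricity: 16.0 × (0.27/0.22) = 16.0 × 1.227273 = 19.6364
cheese: 25.1 × (13.72/13.84) = 25.1 × 0.991329 = 24.8824
soap: 7.2 × (7.39/4.98) = 7.2 × 1.483936 = 10.6843
Index = Σ wᵢ·(p₁ᵢ/p₀ᵢ) = 21.8825 + 44.5961 + 19.6364 + 24.8824 + 10.6843 = 121.6816

121.68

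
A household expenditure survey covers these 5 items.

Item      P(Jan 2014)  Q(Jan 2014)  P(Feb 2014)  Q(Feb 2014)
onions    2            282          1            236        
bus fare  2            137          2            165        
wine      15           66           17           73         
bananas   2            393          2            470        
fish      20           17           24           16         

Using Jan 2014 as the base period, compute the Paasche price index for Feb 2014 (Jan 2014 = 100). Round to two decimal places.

99.18

Paasche price index uses current-period quantities as weights.
ΣP(Feb 2014)·Q(Feb 2014) = 1×236 + 2×165 + 17×73 + 2×470 + 24×16 = 236 + 330 + 1241 + 940 + 384 = 3131
ΣP(Jan 2014)·Q(Feb 2014) = 2×236 + 2×165 + 15×73 + 2×470 + 20×16 = 472 + 330 + 1095 + 940 + 320 = 3157
Index = 3131 / 3157 × 100 = 99.1764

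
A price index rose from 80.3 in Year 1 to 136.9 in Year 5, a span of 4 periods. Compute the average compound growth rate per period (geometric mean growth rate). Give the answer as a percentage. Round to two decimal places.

14.27%

Growth factor = (136.9/80.3)^(1/4) = (1.704857)^(1/4) = 1.142673
Growth rate = 1.142673 − 1 = 0.142673 = 14.2673%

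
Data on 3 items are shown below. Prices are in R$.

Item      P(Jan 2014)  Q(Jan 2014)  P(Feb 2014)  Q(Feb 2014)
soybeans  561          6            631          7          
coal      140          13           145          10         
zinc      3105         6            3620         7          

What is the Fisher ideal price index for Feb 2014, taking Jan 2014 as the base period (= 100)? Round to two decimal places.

115.16

Laspeyres component (base-period weights):
ΣP(Feb 2014)Q(Jan 2014) = 631×6 + 145×13 + 3620×6 = 3786 + 1885 + 21720 = 27391
ΣP(Jan 2014)Q(Jan 2014) = 561×6 + 140×13 + 3105×6 = 3366 + 1820 + 18630 = 23816
L = 27391 / 23816 × 100 = 115.0109
Paasche component (current-period weights):
ΣP(Feb 2014)Q(Feb 2014) = 631×7 + 145×10 + 3620×7 = 4417 + 1450 + 25340 = 31207
ΣP(Jan 2014)Q(Feb 2014) = 561×7 + 140×10 + 3105×7 = 3927 + 1400 + 21735 = 27062
P = 31207 / 27062 × 100 = 115.3167
Fisher = √(L × P) = √(115.0109 × 115.3167) = 115.1637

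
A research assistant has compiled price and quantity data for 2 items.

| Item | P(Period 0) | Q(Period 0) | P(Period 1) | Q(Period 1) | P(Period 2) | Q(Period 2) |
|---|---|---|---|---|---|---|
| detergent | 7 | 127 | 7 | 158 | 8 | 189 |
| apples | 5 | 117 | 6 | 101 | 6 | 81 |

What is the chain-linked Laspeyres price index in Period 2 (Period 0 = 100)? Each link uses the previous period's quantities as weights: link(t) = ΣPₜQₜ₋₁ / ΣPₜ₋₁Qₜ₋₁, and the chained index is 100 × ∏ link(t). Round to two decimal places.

117.90

Link Period 0→Period 1:
ΣP(Period 1)Q(Period 0) = 7×127 + 6×117 = 889 + 702 = 1591
ΣP(Period 0)Q(Period 0) = 7×127 + 5×117 = 889 + 585 = 1474
link = 1591/1474 = 1.079376
Link Period 1→Period 2:
ΣP(Period 2)Q(Period 1) = 8×158 + 6×101 = 1264 + 606 = 1870
ΣP(Period 1)Q(Period 1) = 7×158 + 6×101 = 1106 + 606 = 1712
link = 1870/1712 = 1.092290
Chained index = 100 × 1.079376 × 1.092290 = 117.8991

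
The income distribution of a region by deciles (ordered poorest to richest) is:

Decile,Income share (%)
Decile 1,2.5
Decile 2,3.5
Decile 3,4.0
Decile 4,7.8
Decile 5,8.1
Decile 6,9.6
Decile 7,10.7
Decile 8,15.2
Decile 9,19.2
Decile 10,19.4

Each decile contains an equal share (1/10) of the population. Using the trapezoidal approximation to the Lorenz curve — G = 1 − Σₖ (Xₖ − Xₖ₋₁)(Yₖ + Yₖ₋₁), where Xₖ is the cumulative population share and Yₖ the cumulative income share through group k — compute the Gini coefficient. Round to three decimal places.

0.328

Cumulative income shares Yₖ: 0.0250, 0.0600, 0.1000, 0.1780, 0.2590, 0.3550, 0.4620, 0.6140, 0.8060, 1.0000
Σ (Xₖ−Xₖ₋₁)(Yₖ+Yₖ₋₁) = (1/10)(0.0250+0.0000) + (1/10)(0.0600+0.0250) + (1/10)(0.1000+0.0600) + (1/10)(0.1780+0.1000) + (1/10)(0.2590+0.1780) + (1/10)(0.3550+0.2590) + (1/10)(0.4620+0.3550) + (1/10)(0.6140+0.4620) + (1/10)(0.8060+0.6140) + (1/10)(1.0000+0.8060)
  = 0.0025 + 0.0085 + 0.0160 + 0.0278 + 0.0437 + 0.0614 + 0.0817 + 0.1076 + 0.1420 + 0.1806 = 0.6718
G = 1 − 0.6718 = 0.3282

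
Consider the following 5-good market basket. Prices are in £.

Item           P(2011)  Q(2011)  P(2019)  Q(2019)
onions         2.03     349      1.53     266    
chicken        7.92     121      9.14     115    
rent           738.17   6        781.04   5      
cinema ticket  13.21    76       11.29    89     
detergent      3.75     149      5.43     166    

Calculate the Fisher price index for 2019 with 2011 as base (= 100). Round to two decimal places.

Laspeyres component (base-period weights):
ΣP(2019)Q(2011) = 1.53×349 + 9.14×121 + 781.04×6 + 11.29×76 + 5.43×149 = 533.97 + 1105.94 + 4686.24 + 858.04 + 809.07 = 7993.26
ΣP(2011)Q(2011) = 2.03×349 + 7.92×121 + 738.17×6 + 13.21×76 + 3.75×149 = 708.47 + 958.32 + 4429.02 + 1003.96 + 558.75 = 7658.52
L = 7993.26 / 7658.52 × 100 = 104.3708
Paasche component (current-period weights):
ΣP(2019)Q(2019) = 1.53×266 + 9.14×115 + 781.04×5 + 11.29×89 + 5.43×166 = 406.98 + 1051.1 + 3905.2 + 1004.81 + 901.38 = 7269.47
ΣP(2011)Q(2019) = 2.03×266 + 7.92×115 + 738.17×5 + 13.21×89 + 3.75×166 = 539.98 + 910.8 + 3690.85 + 1175.69 + 622.5 = 6939.82
P = 7269.47 / 6939.82 × 100 = 104.7501
Fisher = √(L × P) = √(104.3708 × 104.7501) = 104.5603

104.56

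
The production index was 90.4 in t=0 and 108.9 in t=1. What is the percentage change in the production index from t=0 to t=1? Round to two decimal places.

Change = (108.9 − 90.4) / 90.4 × 100
       = 18.5 / 90.4 × 100 = 20.4646%

20.46%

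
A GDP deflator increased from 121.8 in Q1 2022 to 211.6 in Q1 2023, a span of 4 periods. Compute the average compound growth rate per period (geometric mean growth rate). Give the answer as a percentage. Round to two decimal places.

14.81%

Growth factor = (211.6/121.8)^(1/4) = (1.737274)^(1/4) = 1.148067
Growth rate = 1.148067 − 1 = 0.148067 = 14.8067%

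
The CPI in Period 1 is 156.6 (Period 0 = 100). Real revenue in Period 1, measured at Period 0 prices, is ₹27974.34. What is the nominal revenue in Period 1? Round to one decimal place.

43807.8

Nominal = Real × (Index/100) = 27974.34 × (156.6/100)
        = 27974.34 × 1.566 = 43807.8164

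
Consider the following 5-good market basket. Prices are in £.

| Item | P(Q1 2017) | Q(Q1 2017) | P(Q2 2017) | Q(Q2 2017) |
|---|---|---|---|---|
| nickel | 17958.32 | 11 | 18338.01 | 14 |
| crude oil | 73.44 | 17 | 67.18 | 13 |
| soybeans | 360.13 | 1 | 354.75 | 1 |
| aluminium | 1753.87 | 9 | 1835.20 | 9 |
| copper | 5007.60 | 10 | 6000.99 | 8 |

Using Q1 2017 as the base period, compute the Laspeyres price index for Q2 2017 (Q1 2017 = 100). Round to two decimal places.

105.56

Laspeyres price index uses base-period quantities as weights.
ΣP(Q2 2017)·Q(Q1 2017) = 18338.01×11 + 67.18×17 + 354.75×1 + 1835.20×9 + 6000.99×10 = 201718.11 + 1142.06 + 354.75 + 16516.8 + 60009.9 = 279741.62
ΣP(Q1 2017)·Q(Q1 2017) = 17958.32×11 + 73.44×17 + 360.13×1 + 1753.87×9 + 5007.60×10 = 197541.52 + 1248.48 + 360.13 + 15784.83 + 50076 = 265010.96
Index = 279741.62 / 265010.96 × 100 = 105.5585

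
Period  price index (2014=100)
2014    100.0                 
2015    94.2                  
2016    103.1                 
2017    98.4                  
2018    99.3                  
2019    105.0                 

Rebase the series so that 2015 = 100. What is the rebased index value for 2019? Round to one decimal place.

Rebased(2019) = 105.0 / 94.2 × 100 = 111.4650

111.5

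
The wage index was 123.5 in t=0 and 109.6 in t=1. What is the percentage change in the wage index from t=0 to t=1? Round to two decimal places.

Change = (109.6 − 123.5) / 123.5 × 100
       = -13.9 / 123.5 × 100 = -11.2551%

-11.26%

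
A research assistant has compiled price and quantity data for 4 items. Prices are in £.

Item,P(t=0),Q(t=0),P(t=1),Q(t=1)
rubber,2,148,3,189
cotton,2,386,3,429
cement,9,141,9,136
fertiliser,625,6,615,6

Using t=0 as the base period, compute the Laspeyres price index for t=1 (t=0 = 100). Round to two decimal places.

107.79

Laspeyres price index uses base-period quantities as weights.
ΣP(t=1)·Q(t=0) = 3×148 + 3×386 + 9×141 + 615×6 = 444 + 1158 + 1269 + 3690 = 6561
ΣP(t=0)·Q(t=0) = 2×148 + 2×386 + 9×141 + 625×6 = 296 + 772 + 1269 + 3750 = 6087
Index = 6561 / 6087 × 100 = 107.7871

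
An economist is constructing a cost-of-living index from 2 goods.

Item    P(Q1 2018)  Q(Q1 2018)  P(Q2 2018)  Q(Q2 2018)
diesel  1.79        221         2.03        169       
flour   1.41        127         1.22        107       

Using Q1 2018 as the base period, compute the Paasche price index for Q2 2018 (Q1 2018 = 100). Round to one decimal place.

104.5

Paasche price index uses current-period quantities as weights.
ΣP(Q2 2018)·Q(Q2 2018) = 2.03×169 + 1.22×107 = 343.07 + 130.54 = 473.61
ΣP(Q1 2018)·Q(Q2 2018) = 1.79×169 + 1.41×107 = 302.51 + 150.87 = 453.38
Index = 473.61 / 453.38 × 100 = 104.4620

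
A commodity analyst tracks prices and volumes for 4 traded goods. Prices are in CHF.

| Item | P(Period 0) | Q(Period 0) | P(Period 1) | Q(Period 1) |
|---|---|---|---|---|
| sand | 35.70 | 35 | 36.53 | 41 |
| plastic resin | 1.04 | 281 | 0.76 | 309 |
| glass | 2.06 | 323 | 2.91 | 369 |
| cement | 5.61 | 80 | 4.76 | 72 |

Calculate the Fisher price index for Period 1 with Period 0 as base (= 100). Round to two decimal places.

106.34

Laspeyres component (base-period weights):
ΣP(Period 1)Q(Period 0) = 36.53×35 + 0.76×281 + 2.91×323 + 4.76×80 = 1278.55 + 213.56 + 939.93 + 380.8 = 2812.84
ΣP(Period 0)Q(Period 0) = 35.70×35 + 1.04×281 + 2.06×323 + 5.61×80 = 1249.5 + 292.24 + 665.38 + 448.8 = 2655.92
L = 2812.84 / 2655.92 × 100 = 105.9083
Paasche component (current-period weights):
ΣP(Period 1)Q(Period 1) = 36.53×41 + 0.76×309 + 2.91×369 + 4.76×72 = 1497.73 + 234.84 + 1073.79 + 342.72 = 3149.08
ΣP(Period 0)Q(Period 1) = 35.70×41 + 1.04×309 + 2.06×369 + 5.61×72 = 1463.7 + 321.36 + 760.14 + 403.92 = 2949.12
P = 3149.08 / 2949.12 × 100 = 106.7803
Fisher = √(L × P) = √(105.9083 × 106.7803) = 106.3434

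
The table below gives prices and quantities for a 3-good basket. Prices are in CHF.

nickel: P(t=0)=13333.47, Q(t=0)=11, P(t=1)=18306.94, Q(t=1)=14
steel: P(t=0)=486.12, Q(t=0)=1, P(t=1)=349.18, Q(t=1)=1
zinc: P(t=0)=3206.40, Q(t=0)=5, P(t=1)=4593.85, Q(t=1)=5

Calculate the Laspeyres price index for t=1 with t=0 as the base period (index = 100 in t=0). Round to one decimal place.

137.7

Laspeyres price index uses base-period quantities as weights.
ΣP(t=1)·Q(t=0) = 18306.94×11 + 349.18×1 + 4593.85×5 = 201376.34 + 349.18 + 22969.25 = 224694.77
ΣP(t=0)·Q(t=0) = 13333.47×11 + 486.12×1 + 3206.40×5 = 146668.17 + 486.12 + 16032 = 163186.29
Index = 224694.77 / 163186.29 × 100 = 137.6922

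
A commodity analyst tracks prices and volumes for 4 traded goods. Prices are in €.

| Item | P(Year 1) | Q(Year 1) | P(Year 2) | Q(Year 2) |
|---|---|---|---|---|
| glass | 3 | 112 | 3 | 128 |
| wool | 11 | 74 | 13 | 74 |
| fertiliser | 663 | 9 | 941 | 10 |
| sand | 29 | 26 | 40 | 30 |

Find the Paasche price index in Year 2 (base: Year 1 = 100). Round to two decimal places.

Paasche price index uses current-period quantities as weights.
ΣP(Year 2)·Q(Year 2) = 3×128 + 13×74 + 941×10 + 40×30 = 384 + 962 + 9410 + 1200 = 11956
ΣP(Year 1)·Q(Year 2) = 3×128 + 11×74 + 663×10 + 29×30 = 384 + 814 + 6630 + 870 = 8698
Index = 11956 / 8698 × 100 = 137.4569

137.46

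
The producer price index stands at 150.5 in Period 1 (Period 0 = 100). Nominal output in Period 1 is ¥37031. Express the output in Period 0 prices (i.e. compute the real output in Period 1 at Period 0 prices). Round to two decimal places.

24605.32

Real = Nominal ÷ (Index/100) = 37031 ÷ (150.5/100)
     = 37031 ÷ 1.505 = 24605.3156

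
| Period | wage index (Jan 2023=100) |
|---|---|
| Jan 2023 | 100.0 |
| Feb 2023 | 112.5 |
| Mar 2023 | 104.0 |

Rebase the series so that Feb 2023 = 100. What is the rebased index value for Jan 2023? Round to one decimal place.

Rebased(Jan 2023) = 100.0 / 112.5 × 100 = 88.8889

88.9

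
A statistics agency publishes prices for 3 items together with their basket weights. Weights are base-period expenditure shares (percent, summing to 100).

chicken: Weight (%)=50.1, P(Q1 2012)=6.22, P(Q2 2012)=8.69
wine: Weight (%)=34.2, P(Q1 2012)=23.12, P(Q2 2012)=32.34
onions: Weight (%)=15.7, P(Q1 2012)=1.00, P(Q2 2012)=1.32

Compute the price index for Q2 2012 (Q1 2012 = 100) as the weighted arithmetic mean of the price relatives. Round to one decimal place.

138.6

chicken: 50.1 × (8.69/6.22) = 50.1 × 1.397106 = 69.9950
wine: 34.2 × (32.34/23.12) = 34.2 × 1.398789 = 47.8386
onions: 15.7 × (1.32/1.00) = 15.7 × 1.320000 = 20.7240
Index = Σ wᵢ·(p₁ᵢ/p₀ᵢ) = 69.9950 + 47.8386 + 20.7240 = 138.5576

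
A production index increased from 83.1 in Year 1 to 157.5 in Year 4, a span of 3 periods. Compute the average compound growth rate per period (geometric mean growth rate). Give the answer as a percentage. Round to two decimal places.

Growth factor = (157.5/83.1)^(1/3) = (1.895307)^(1/3) = 1.237542
Growth rate = 1.237542 − 1 = 0.237542 = 23.7542%

23.75%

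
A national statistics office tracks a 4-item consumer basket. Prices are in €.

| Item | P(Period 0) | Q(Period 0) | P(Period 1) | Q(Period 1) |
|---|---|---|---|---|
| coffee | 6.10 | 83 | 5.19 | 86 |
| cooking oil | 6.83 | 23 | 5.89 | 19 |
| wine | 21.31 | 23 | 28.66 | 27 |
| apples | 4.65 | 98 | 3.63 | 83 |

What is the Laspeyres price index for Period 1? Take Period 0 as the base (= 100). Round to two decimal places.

98.26

Laspeyres price index uses base-period quantities as weights.
ΣP(Period 1)·Q(Period 0) = 5.19×83 + 5.89×23 + 28.66×23 + 3.63×98 = 430.77 + 135.47 + 659.18 + 355.74 = 1581.16
ΣP(Period 0)·Q(Period 0) = 6.10×83 + 6.83×23 + 21.31×23 + 4.65×98 = 506.3 + 157.09 + 490.13 + 455.7 = 1609.22
Index = 1581.16 / 1609.22 × 100 = 98.2563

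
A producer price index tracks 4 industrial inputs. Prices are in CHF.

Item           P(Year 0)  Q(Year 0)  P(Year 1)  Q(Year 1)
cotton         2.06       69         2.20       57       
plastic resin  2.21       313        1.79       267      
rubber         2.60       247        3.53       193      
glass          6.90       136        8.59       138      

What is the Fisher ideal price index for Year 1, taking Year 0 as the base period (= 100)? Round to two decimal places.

114.13

Laspeyres component (base-period weights):
ΣP(Year 1)Q(Year 0) = 2.20×69 + 1.79×313 + 3.53×247 + 8.59×136 = 151.8 + 560.27 + 871.91 + 1168.24 = 2752.22
ΣP(Year 0)Q(Year 0) = 2.06×69 + 2.21×313 + 2.60×247 + 6.90×136 = 142.14 + 691.73 + 642.2 + 938.4 = 2414.47
L = 2752.22 / 2414.47 × 100 = 113.9886
Paasche component (current-period weights):
ΣP(Year 1)Q(Year 1) = 2.20×57 + 1.79×267 + 3.53×193 + 8.59×138 = 125.4 + 477.93 + 681.29 + 1185.42 = 2470.04
ΣP(Year 0)Q(Year 1) = 2.06×57 + 2.21×267 + 2.60×193 + 6.90×138 = 117.42 + 590.07 + 501.8 + 952.2 = 2161.49
P = 2470.04 / 2161.49 × 100 = 114.2749
Fisher = √(L × P) = √(113.9886 × 114.2749) = 114.1316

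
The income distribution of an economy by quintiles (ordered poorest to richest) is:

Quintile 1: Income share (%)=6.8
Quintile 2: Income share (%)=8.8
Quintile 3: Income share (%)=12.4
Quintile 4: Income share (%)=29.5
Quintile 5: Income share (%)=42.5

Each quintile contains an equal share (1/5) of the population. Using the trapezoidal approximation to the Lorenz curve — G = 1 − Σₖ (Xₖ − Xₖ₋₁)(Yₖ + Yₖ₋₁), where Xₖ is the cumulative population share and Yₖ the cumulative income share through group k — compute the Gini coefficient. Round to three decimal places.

0.368

Cumulative income shares Yₖ: 0.0680, 0.1560, 0.2800, 0.5750, 1.0000
Σ (Xₖ−Xₖ₋₁)(Yₖ+Yₖ₋₁) = (1/5)(0.0680+0.0000) + (1/5)(0.1560+0.0680) + (1/5)(0.2800+0.1560) + (1/5)(0.5750+0.2800) + (1/5)(1.0000+0.5750)
  = 0.0136 + 0.0448 + 0.0872 + 0.1710 + 0.3150 = 0.6316
G = 1 − 0.6316 = 0.3684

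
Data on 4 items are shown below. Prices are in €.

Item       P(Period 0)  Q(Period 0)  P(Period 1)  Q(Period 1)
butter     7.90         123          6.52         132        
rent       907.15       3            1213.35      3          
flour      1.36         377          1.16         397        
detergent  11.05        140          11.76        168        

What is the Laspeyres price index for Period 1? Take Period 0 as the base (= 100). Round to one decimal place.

113.4

Laspeyres price index uses base-period quantities as weights.
ΣP(Period 1)·Q(Period 0) = 6.52×123 + 1213.35×3 + 1.16×377 + 11.76×140 = 801.96 + 3640.05 + 437.32 + 1646.4 = 6525.73
ΣP(Period 0)·Q(Period 0) = 7.90×123 + 907.15×3 + 1.36×377 + 11.05×140 = 971.7 + 2721.45 + 512.72 + 1547 = 5752.87
Index = 6525.73 / 5752.87 × 100 = 113.4343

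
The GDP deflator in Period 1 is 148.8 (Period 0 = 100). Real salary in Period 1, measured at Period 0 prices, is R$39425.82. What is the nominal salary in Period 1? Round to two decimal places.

Nominal = Real × (Index/100) = 39425.82 × (148.8/100)
        = 39425.82 × 1.488 = 58665.6202

58665.62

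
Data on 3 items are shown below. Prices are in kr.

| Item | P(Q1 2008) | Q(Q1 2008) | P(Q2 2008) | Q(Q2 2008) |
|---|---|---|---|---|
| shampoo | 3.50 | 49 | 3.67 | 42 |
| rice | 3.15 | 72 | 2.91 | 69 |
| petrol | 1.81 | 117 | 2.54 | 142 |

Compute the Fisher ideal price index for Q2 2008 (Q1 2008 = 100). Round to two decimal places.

113.84

Laspeyres component (base-period weights):
ΣP(Q2 2008)Q(Q1 2008) = 3.67×49 + 2.91×72 + 2.54×117 = 179.83 + 209.52 + 297.18 = 686.53
ΣP(Q1 2008)Q(Q1 2008) = 3.50×49 + 3.15×72 + 1.81×117 = 171.5 + 226.8 + 211.77 = 610.07
L = 686.53 / 610.07 × 100 = 112.5330
Paasche component (current-period weights):
ΣP(Q2 2008)Q(Q2 2008) = 3.67×42 + 2.91×69 + 2.54×142 = 154.14 + 200.79 + 360.68 = 715.61
ΣP(Q1 2008)Q(Q2 2008) = 3.50×42 + 3.15×69 + 1.81×142 = 147 + 217.35 + 257.02 = 621.37
P = 715.61 / 621.37 × 100 = 115.1665
Fisher = √(L × P) = √(112.5330 × 115.1665) = 113.8421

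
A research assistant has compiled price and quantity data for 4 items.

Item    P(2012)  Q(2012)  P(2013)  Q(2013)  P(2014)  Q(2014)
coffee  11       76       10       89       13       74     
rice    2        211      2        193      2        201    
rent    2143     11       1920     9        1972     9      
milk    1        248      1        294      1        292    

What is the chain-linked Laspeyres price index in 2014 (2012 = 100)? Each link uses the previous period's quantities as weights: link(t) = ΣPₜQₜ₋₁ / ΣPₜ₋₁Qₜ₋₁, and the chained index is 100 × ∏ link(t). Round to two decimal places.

Link 2012→2013:
ΣP(2013)Q(2012) = 10×76 + 2×211 + 1920×11 + 1×248 = 760 + 422 + 21120 + 248 = 22550
ΣP(2012)Q(2012) = 11×76 + 2×211 + 2143×11 + 1×248 = 836 + 422 + 23573 + 248 = 25079
link = 22550/25079 = 0.899159
Link 2013→2014:
ΣP(2014)Q(2013) = 13×89 + 2×193 + 1972×9 + 1×294 = 1157 + 386 + 17748 + 294 = 19585
ΣP(2013)Q(2013) = 10×89 + 2×193 + 1920×9 + 1×294 = 890 + 386 + 17280 + 294 = 18850
link = 19585/18850 = 1.038992
Chained index = 100 × 0.899159 × 1.038992 = 93.4219

93.42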